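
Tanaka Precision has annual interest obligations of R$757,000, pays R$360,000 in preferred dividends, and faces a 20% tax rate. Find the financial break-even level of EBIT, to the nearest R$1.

Preferred dividends are paid after tax, so their pre-tax equivalent is R$360,000 ÷ (1 − 0.20) = R$450,000.00.
Financial break-even EBIT = interest + D_p ÷ (1 − t) = R$757,000 + R$450,000.00 = R$1,207,000.00.

R$1,207,000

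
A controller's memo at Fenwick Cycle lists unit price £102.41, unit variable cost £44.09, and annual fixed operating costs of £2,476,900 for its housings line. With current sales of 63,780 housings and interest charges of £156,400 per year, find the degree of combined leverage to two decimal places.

3.42

Total contribution margin = 63,780 × £58.32 = £3,719,649.60.
Subtracting fixed costs: EBIT = £3,719,649.60 − £2,476,900 = £1,242,749.60. Interest = £156,400.00, so EBIT − I = £1,086,349.60.
DCL = contribution ÷ (EBIT − I) = £3,719,649.60 ÷ £1,086,349.60 = 3.4240.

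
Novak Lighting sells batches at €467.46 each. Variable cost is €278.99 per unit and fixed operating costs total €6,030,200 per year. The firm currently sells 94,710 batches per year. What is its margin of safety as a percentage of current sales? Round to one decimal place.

Contribution margin per unit = €467.46 − €278.99 = €188.47. Break-even units = €6,030,200 ÷ €188.47 = 31,995.54; break-even revenue = 31,995.54 × €467.46 = €14,956,636.56.
Actual sales revenue = 94,710 × €467.46 = €44,273,136.60.
Margin of safety = (€44,273,136.60 − €14,956,636.56) ÷ €44,273,136.60 = 66.2%.

66.2%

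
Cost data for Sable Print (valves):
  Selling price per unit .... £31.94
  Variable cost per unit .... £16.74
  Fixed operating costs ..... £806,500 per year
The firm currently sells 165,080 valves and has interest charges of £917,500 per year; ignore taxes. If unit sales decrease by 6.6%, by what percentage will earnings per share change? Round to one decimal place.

-21.1%

At 165,080 units, contribution = 165,080 × £15.20 = £2,509,216.00.
EBIT = £2,509,216.00 − £806,500 = £1,702,716.00.
After interest of £917,500.00, pre-tax earnings = £785,216.00.
Degree of combined leverage = contribution ÷ (EBIT − I) = £2,509,216.00 ÷ £785,216.00 = 3.1956.
%ΔEPS = DCL × %ΔSales = 3.1956 × -6.6% = -21.1%.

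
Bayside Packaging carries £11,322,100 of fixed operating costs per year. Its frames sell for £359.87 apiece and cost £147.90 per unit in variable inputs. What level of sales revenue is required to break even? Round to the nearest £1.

£19,221,985

CM per unit = £359.87 − £147.90 = £211.97; CM ratio = £211.97 / £359.87 = 0.5890.
Break-even revenue = fixed costs × price ÷ CM = £11,322,100 × £359.87 ÷ £211.97 = £19,221,985.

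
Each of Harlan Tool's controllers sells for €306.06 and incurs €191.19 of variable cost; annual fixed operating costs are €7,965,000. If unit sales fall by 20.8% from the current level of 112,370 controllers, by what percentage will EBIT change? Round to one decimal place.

-54.3%

Total contribution margin = 112,370 × €114.87 = €12,907,941.90.
Operating income = contribution − fixed costs = €12,907,941.90 − €7,965,000 = €4,942,941.90.
So DOL = total CM / EBIT = €12,907,941.90 / €4,942,941.90 = 2.6114.
So EBIT moves 2.6114 × (-20.8%) = -54.3%.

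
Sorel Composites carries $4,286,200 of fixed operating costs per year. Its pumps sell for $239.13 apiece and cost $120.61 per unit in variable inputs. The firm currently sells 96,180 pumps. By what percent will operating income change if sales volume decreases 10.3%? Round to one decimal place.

At 96,180 units, contribution = 96,180 × $118.52 = $11,399,253.60.
Subtracting fixed costs: EBIT = $11,399,253.60 − $4,286,200 = $7,113,053.60.
DOL = contribution ÷ EBIT = $11,399,253.60 ÷ $7,113,053.60 = 1.6026.
So EBIT moves 1.6026 × (-10.3%) = -16.5%.

-16.5%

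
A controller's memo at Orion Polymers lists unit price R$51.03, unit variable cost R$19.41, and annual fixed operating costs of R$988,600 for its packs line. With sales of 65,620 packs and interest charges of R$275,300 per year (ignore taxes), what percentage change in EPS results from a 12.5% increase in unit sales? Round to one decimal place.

Total contribution margin = 65,620 × R$31.62 = R$2,074,904.40.
EBIT = R$2,074,904.40 − R$988,600 = R$1,086,304.40.
After interest of R$275,300.00, pre-tax earnings = R$811,004.40.
Degree of combined leverage = contribution ÷ (EBIT − I) = R$2,074,904.40 ÷ R$811,004.40 = 2.5584.
%ΔEPS = DCL × %ΔSales = 2.5584 × +12.5% = +32.0%.

+32.0%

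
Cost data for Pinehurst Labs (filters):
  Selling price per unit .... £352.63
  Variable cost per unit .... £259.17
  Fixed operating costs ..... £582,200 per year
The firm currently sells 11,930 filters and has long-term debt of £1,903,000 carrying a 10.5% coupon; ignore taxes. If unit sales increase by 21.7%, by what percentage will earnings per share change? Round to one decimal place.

+72.7%

Total contribution margin = 11,930 × £93.46 = £1,114,977.80.
Subtracting fixed costs: EBIT = £1,114,977.80 − £582,200 = £532,777.80.
After interest of £199,815.00, pre-tax earnings = £332,962.80.
DCL = total CM / (EBIT − I) = £1,114,977.80 / £332,962.80 = 3.3487.
%ΔEPS = DCL × %ΔSales = 3.3487 × +21.7% = +72.7%.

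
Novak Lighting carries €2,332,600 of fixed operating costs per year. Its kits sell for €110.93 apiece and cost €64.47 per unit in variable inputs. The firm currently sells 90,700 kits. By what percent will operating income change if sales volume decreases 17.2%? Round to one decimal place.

Total contribution margin = 90,700 × €46.46 = €4,213,922.00.
EBIT = €4,213,922.00 − €2,332,600 = €1,881,322.00.
Degree of operating leverage = €4,213,922.00 / €1,881,322.00 = 2.2399.
Operating income changes by 2.2399 × -17.2% = -38.5%.

-38.5%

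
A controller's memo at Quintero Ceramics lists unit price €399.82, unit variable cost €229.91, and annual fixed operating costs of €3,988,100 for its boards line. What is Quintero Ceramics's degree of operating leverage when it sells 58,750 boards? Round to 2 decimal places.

At 58,750 units, contribution = 58,750 × €169.91 = €9,982,212.50.
Subtracting fixed costs: EBIT = €9,982,212.50 − €3,988,100 = €5,994,112.50.
DOL = contribution ÷ EBIT = €9,982,212.50 ÷ €5,994,112.50 = 1.6653.

1.67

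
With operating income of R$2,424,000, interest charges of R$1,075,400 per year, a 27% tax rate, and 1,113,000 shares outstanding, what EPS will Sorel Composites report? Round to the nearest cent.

Interest = R$1,075,400.00, so EBT = R$2,424,000 − R$1,075,400.00 = R$1,348,600.00.
After tax at 27%: net income = R$1,348,600.00 × 0.73 = R$984,478.00.
Per share: R$984,478.00 / 1,113,000 shares = R$0.88.

R$0.88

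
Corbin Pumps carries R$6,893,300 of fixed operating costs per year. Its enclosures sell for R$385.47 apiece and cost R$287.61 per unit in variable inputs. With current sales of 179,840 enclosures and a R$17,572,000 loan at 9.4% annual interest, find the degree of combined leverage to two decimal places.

1.94

At 179,840 units, contribution = 179,840 × R$97.86 = R$17,599,142.40.
EBIT = R$17,599,142.40 − R$6,893,300 = R$10,705,842.40. Interest = R$1,651,768.00, so EBIT − I = R$9,054,074.40.
DCL = contribution ÷ (EBIT − I) = R$17,599,142.40 ÷ R$9,054,074.40 = 1.9438.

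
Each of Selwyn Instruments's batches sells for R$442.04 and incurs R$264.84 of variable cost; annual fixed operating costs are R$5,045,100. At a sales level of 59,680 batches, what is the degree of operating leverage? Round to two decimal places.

Contribution at this volume is 59,680 × R$177.20 = R$10,575,296.00.
Subtracting fixed costs: EBIT = R$10,575,296.00 − R$5,045,100 = R$5,530,196.00.
So DOL = total CM / EBIT = R$10,575,296.00 / R$5,530,196.00 = 1.9123.

1.91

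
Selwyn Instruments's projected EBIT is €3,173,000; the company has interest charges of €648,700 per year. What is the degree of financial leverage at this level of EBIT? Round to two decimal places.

Annual interest charges come to €648,700.00.
DFL = EBIT ÷ (EBIT − I) = €3,173,000 ÷ (€3,173,000 − €648,700.00) = €3,173,000 ÷ €2,524,300.00 = 1.2570.

1.26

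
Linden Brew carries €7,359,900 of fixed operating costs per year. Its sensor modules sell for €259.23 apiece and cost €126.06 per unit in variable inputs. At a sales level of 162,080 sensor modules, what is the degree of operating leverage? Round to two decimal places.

1.52

Contribution at this volume is 162,080 × €133.17 = €21,584,193.60.
Operating income = contribution − fixed costs = €21,584,193.60 − €7,359,900 = €14,224,293.60.
DOL = contribution ÷ EBIT = €21,584,193.60 ÷ €14,224,293.60 = 1.5174.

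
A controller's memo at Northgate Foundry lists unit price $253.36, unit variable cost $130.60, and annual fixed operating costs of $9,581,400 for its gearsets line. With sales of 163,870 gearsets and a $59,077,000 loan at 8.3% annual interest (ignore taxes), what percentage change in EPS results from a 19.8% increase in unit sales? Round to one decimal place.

At 163,870 units, contribution = 163,870 × $122.76 = $20,116,681.20.
EBIT = $20,116,681.20 − $9,581,400 = $10,535,281.20.
After interest of $4,903,391.00, pre-tax earnings = $5,631,890.20.
DCL = total CM / (EBIT − I) = $20,116,681.20 / $5,631,890.20 = 3.5719.
%ΔEPS = DCL × %ΔSales = 3.5719 × +19.8% = +70.7%.

+70.7%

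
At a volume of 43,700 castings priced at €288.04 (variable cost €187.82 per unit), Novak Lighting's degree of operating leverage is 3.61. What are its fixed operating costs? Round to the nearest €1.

Contribution at this volume is 43,700 × €100.22 = €4,379,614.00.
Since DOL = CM ÷ EBIT, EBIT = €4,379,614.00 ÷ 3.61 = €1,213,189.47.
Fixed costs = CM − EBIT = €4,379,614.00 − €1,213,189.47 = €3,166,425.

€3,166,425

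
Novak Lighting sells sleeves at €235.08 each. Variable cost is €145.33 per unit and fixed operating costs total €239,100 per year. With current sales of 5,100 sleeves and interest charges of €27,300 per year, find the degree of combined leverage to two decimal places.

2.39

Total contribution margin = 5,100 × €89.75 = €457,725.00.
EBIT = €457,725.00 − €239,100 = €218,625.00. Interest = €27,300.00, so EBIT − I = €191,325.00.
DCL = contribution ÷ (EBIT − I) = €457,725.00 ÷ €191,325.00 = 2.3924.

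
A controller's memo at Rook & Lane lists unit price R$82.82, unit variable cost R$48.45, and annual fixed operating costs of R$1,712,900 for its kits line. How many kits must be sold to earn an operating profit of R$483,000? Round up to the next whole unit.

Each unit contributes R$82.82 − R$48.45 = R$34.37.
Units = (FC + target) / CM = (R$1,712,900 + R$483,000) / R$34.37 = 63,890.02, so 63,891 kits.

63,891 kits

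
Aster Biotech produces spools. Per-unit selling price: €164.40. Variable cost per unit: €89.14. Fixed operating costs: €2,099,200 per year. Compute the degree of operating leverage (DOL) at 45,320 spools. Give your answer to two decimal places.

At 45,320 units, contribution = 45,320 × €75.26 = €3,410,783.20.
Subtracting fixed costs: EBIT = €3,410,783.20 − €2,099,200 = €1,311,583.20.
Degree of operating leverage = €3,410,783.20 / €1,311,583.20 = 2.6005.

2.60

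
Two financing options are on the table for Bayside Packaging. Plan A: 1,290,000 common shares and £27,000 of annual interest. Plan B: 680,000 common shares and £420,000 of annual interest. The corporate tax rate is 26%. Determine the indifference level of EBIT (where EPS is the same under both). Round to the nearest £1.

Set EPS_A = EPS_B: (EBIT − £27,000)(1 − 0.26) ÷ 1,290,000 = (EBIT − £420,000)(1 − 0.26) ÷ 680,000.
The (1 − t) factor cancels: (EBIT − 27,000) × 680,000 = (EBIT − 420,000) × 1,290,000.
Solving, EBIT = (420,000·1,290,000 − 27,000·680,000) / (1,290,000 − 680,000) = 523,440,000,000 / 610,000 = 858,098.36.

£858,098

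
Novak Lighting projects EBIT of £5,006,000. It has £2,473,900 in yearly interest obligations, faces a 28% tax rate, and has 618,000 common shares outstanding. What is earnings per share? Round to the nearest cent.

£2.95

Pre-tax income = £5,006,000 − £2,473,900.00 = £2,532,100.00.
Net income = £2,532,100.00 × (1 − 0.28) = £1,823,112.00.
EPS = £1,823,112.00 ÷ 618,000 = £2.95.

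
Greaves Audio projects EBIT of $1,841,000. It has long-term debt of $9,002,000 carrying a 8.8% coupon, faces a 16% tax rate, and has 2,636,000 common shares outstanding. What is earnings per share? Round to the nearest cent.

$0.33

Interest = $792,176.00, so EBT = $1,841,000 − $792,176.00 = $1,048,824.00.
After tax at 16%: net income = $1,048,824.00 × 0.84 = $881,012.16.
Per share: $881,012.16 / 2,636,000 shares = $0.33.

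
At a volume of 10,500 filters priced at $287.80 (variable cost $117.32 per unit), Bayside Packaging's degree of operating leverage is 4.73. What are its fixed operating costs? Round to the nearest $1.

Total contribution margin = 10,500 × $170.48 = $1,790,040.00.
Since DOL = CM ÷ EBIT, EBIT = $1,790,040.00 ÷ 4.73 = $378,443.97.
And FC = contribution − EBIT = $1,790,040.00 − $378,443.97 = $1,411,596.

$1,411,596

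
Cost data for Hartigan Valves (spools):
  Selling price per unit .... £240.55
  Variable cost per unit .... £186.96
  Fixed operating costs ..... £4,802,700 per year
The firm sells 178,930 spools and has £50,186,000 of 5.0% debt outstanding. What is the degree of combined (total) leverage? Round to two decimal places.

4.21

Total contribution margin = 178,930 × £53.59 = £9,588,858.70.
Operating income = contribution − fixed costs = £9,588,858.70 − £4,802,700 = £4,786,158.70. Interest = £2,509,300.00.
DOL = £9,588,858.70 ÷ £4,786,158.70 = 2.0035; DFL = £4,786,158.70 ÷ £2,276,858.70 = 2.1021.
Combined leverage = 2.0035 × 2.1021 = 4.2116.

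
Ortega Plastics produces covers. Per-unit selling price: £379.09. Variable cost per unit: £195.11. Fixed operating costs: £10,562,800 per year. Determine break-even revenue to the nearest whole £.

Contribution margin per unit = £379.09 − £195.11 = £183.98, a CM ratio of £183.98 ÷ £379.09 = 0.4853.
Break-even sales = FC ÷ CM ratio = £10,562,800 × £379.09 / £183.98 = £21,764,604.

£21,764,604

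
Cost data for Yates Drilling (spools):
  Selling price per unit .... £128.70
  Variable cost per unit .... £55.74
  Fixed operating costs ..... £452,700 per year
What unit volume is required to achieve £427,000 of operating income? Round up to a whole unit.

Unit CM = price − variable cost = £128.70 − £55.74 = £72.96.
Required volume = (fixed costs + target profit) ÷ CM = (£452,700 + £427,000) ÷ £72.96 = 12,057.29, so 12,058 spools.

12,058 spools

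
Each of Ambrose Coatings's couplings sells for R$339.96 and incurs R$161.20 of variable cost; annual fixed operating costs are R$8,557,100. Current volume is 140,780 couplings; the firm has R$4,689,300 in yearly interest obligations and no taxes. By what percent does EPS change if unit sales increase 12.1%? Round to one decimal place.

+25.5%

Total contribution margin = 140,780 × R$178.76 = R$25,165,832.80.
Subtracting fixed costs: EBIT = R$25,165,832.80 − R$8,557,100 = R$16,608,732.80.
After interest of R$4,689,300.00, pre-tax earnings = R$11,919,432.80.
DCL = total CM / (EBIT − I) = R$25,165,832.80 / R$11,919,432.80 = 2.1113.
%ΔEPS = DCL × %ΔSales = 2.1113 × +12.1% = +25.5%.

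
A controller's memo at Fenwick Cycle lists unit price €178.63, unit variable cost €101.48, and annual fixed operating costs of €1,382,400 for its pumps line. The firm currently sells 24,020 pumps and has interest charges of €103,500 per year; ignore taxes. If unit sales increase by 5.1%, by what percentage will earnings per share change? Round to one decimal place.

+25.7%

Total contribution margin = 24,020 × €77.15 = €1,853,143.00.
Operating income = contribution − fixed costs = €1,853,143.00 − €1,382,400 = €470,743.00.
After interest of €103,500.00, pre-tax earnings = €367,243.00.
Degree of combined leverage = contribution ÷ (EBIT − I) = €1,853,143.00 ÷ €367,243.00 = 5.0461.
%ΔEPS = DCL × %ΔSales = 5.0461 × +5.1% = +25.7%.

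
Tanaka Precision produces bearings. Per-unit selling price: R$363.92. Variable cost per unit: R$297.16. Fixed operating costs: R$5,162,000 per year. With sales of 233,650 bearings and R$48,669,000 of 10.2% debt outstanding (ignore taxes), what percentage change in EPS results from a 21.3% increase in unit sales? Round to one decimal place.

+60.7%

Contribution at this volume is 233,650 × R$66.76 = R$15,598,474.00.
Subtracting fixed costs: EBIT = R$15,598,474.00 − R$5,162,000 = R$10,436,474.00.
Interest = R$4,964,238.00, so EBIT − I = R$5,472,236.00.
DCL = total CM / (EBIT − I) = R$15,598,474.00 / R$5,472,236.00 = 2.8505.
EPS therefore changes by 2.8505 × (+21.3%) = +60.7%.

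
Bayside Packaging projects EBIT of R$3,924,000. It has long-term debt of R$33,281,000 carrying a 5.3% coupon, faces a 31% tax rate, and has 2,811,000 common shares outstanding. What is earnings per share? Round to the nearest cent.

R$0.53

Pre-tax income = R$3,924,000 − R$1,763,893.00 = R$2,160,107.00.
Net income = R$2,160,107.00 × (1 − 0.31) = R$1,490,473.83.
Per share: R$1,490,473.83 / 2,811,000 shares = R$0.53.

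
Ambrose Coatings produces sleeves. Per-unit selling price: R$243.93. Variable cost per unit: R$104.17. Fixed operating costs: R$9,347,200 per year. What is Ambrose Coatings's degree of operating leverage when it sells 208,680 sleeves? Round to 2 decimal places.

At 208,680 units, contribution = 208,680 × R$139.76 = R$29,165,116.80.
Operating income = contribution − fixed costs = R$29,165,116.80 − R$9,347,200 = R$19,817,916.80.
So DOL = total CM / EBIT = R$29,165,116.80 / R$19,817,916.80 = 1.4717.

1.47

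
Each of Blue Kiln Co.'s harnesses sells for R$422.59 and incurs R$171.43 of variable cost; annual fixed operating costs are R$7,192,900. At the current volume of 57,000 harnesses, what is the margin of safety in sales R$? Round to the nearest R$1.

R$11,985,195

Each unit contributes R$422.59 − R$171.43 = R$251.16. Break-even units = R$7,192,900 ÷ R$251.16 = 28,638.72; break-even revenue = 28,638.72 × R$422.59 = R$12,102,435.14.
Actual sales revenue = 57,000 × R$422.59 = R$24,087,630.00.
Margin of safety = R$24,087,630.00 − R$12,102,435.14 = R$11,985,195.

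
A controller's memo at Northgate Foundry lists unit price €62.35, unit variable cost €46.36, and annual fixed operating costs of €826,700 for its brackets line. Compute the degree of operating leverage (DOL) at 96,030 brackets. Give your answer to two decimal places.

Total contribution margin = 96,030 × €15.99 = €1,535,519.70.
EBIT = €1,535,519.70 − €826,700 = €708,819.70.
So DOL = total CM / EBIT = €1,535,519.70 / €708,819.70 = 2.1663.

2.17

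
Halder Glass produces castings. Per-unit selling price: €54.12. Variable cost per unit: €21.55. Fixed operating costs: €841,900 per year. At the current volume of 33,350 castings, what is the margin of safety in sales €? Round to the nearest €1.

€405,957

Unit CM = price − variable cost = €54.12 − €21.55 = €32.57. Break-even units = €841,900 ÷ €32.57 = 25,848.94; break-even revenue = 25,848.94 × €54.12 = €1,398,944.67.
Current sales = 33,350 × €54.12 = €1,804,902.00.
Margin of safety = €1,804,902.00 − €1,398,944.67 = €405,957.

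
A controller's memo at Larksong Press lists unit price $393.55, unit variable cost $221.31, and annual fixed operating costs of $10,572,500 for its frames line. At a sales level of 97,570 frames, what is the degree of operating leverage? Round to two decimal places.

2.70

At 97,570 units, contribution = 97,570 × $172.24 = $16,805,456.80.
Operating income = contribution − fixed costs = $16,805,456.80 − $10,572,500 = $6,232,956.80.
DOL = contribution ÷ EBIT = $16,805,456.80 ÷ $6,232,956.80 = 2.6962.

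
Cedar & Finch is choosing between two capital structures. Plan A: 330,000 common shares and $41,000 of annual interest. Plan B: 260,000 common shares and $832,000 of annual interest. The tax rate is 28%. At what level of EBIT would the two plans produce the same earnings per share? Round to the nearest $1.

$3,770,000

Set EPS_A = EPS_B: (EBIT − $41,000)(1 − 0.28) ÷ 330,000 = (EBIT − $832,000)(1 − 0.28) ÷ 260,000.
Cancelling (1 − t) and cross-multiplying: 260,000·(EBIT − 41,000) = 330,000·(EBIT − 832,000).
Solving, EBIT = (832,000·330,000 − 41,000·260,000) / (330,000 − 260,000) = 263,900,000,000 / 70,000 = 3,770,000.00.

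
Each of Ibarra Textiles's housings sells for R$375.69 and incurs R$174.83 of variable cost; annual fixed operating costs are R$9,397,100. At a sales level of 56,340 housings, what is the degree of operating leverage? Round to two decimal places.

5.90

Contribution at this volume is 56,340 × R$200.86 = R$11,316,452.40.
Operating income = contribution − fixed costs = R$11,316,452.40 − R$9,397,100 = R$1,919,352.40.
Degree of operating leverage = R$11,316,452.40 / R$1,919,352.40 = 5.8960.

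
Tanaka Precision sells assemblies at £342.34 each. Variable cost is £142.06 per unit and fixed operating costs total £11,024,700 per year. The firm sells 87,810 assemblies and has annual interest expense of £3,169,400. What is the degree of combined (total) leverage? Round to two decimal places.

5.18

At 87,810 units, contribution = 87,810 × £200.28 = £17,586,586.80.
Subtracting fixed costs: EBIT = £17,586,586.80 − £11,024,700 = £6,561,886.80. Interest = £3,169,400.00, so EBIT − I = £3,392,486.80.
DCL = contribution ÷ (EBIT − I) = £17,586,586.80 ÷ £3,392,486.80 = 5.1840.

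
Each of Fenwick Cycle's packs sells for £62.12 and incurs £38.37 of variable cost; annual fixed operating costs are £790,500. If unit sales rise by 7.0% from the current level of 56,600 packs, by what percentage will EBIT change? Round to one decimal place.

Contribution at this volume is 56,600 × £23.75 = £1,344,250.00.
EBIT = £1,344,250.00 − £790,500 = £553,750.00.
So DOL = total CM / EBIT = £1,344,250.00 / £553,750.00 = 2.4275.
So EBIT moves 2.4275 × (+7.0%) = +17.0%.

+17.0%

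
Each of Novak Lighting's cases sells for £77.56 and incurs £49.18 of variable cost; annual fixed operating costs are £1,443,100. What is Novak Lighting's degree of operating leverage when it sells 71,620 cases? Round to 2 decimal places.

3.45

At 71,620 units, contribution = 71,620 × £28.38 = £2,032,575.60.
EBIT = £2,032,575.60 − £1,443,100 = £589,475.60.
Degree of operating leverage = £2,032,575.60 / £589,475.60 = 3.4481.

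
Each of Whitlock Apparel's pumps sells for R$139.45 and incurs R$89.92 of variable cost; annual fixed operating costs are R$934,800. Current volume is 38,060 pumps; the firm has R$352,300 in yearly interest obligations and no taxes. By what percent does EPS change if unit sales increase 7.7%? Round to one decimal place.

Contribution at this volume is 38,060 × R$49.53 = R$1,885,111.80.
Operating income = contribution − fixed costs = R$1,885,111.80 − R$934,800 = R$950,311.80.
Interest = R$352,300.00, so EBIT − I = R$598,011.80.
DCL = total CM / (EBIT − I) = R$1,885,111.80 / R$598,011.80 = 3.1523.
EPS therefore changes by 3.1523 × (+7.7%) = +24.3%.

+24.3%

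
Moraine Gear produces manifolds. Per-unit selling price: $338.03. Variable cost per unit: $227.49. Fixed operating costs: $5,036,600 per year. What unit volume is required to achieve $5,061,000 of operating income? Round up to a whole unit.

91,348 manifolds

Contribution margin per unit = $338.03 − $227.49 = $110.54.
Units = (FC + target) / CM = ($5,036,600 + $5,061,000) / $110.54 = 91,347.93, so 91,348 manifolds.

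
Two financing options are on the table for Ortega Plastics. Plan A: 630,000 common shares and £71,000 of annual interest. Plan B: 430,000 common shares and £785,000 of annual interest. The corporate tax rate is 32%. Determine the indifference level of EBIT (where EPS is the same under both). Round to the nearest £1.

Set EPS_A = EPS_B: (EBIT − £71,000)(1 − 0.32) ÷ 630,000 = (EBIT − £785,000)(1 − 0.32) ÷ 430,000.
The (1 − t) factor cancels: (EBIT − 71,000) × 430,000 = (EBIT − 785,000) × 630,000.
Solving, EBIT = (785,000·630,000 − 71,000·430,000) / (630,000 − 430,000) = 464,020,000,000 / 200,000 = 2,320,100.00.

£2,320,100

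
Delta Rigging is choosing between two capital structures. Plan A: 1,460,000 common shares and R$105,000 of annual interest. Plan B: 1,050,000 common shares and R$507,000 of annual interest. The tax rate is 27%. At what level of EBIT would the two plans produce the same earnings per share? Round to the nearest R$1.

At indifference, (EBIT − 105,000)(1 − t)/1,460,000 = (EBIT − 507,000)(1 − t)/1,050,000.
The (1 − t) factor cancels: (EBIT − 105,000) × 1,050,000 = (EBIT − 507,000) × 1,460,000.
Solving, EBIT = (507,000·1,460,000 − 105,000·1,050,000) / (1,460,000 − 1,050,000) = 629,970,000,000 / 410,000 = 1,536,512.20.

R$1,536,512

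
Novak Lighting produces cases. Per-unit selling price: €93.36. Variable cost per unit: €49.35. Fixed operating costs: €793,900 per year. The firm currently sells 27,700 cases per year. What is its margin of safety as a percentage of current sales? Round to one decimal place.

Unit CM = price − variable cost = €93.36 − €49.35 = €44.01. Break-even units = €793,900 ÷ €44.01 = 18,039.08; break-even revenue = 18,039.08 × €93.36 = €1,684,128.70.
Current sales = 27,700 × €93.36 = €2,586,072.00.
Margin of safety = (€2,586,072.00 − €1,684,128.70) ÷ €2,586,072.00 = 34.9%.

34.9%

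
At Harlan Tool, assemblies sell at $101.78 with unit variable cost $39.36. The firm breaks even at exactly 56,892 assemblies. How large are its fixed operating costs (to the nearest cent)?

Contribution margin per unit = $101.78 − $39.36 = $62.42.
Fixed costs = break-even units × CM = 56,892 × $62.42 = $3,551,198.64.

$3,551,198.64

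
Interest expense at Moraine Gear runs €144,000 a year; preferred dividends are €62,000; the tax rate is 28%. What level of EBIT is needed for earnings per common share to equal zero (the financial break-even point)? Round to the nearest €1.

€230,111

Preferred dividends are paid after tax, so their pre-tax equivalent is €62,000 ÷ (1 − 0.28) = €86,111.11.
EPS = 0 when EBIT covers interest plus the pre-tax preferred burden: €144,000 + €86,111.11 = €230,111.11.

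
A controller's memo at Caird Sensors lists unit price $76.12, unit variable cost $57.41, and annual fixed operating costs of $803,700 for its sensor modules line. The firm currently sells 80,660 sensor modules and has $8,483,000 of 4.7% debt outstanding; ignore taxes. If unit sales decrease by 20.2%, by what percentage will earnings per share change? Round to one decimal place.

Contribution at this volume is 80,660 × $18.71 = $1,509,148.60.
Subtracting fixed costs: EBIT = $1,509,148.60 − $803,700 = $705,448.60.
After interest of $398,701.00, pre-tax earnings = $306,747.60.
Degree of combined leverage = contribution ÷ (EBIT − I) = $1,509,148.60 ÷ $306,747.60 = 4.9198.
%ΔEPS = DCL × %ΔSales = 4.9198 × -20.2% = -99.4%.

-99.4%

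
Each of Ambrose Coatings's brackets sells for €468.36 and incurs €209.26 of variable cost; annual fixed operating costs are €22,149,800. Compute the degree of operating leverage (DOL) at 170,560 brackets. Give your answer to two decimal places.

2.00

Contribution at this volume is 170,560 × €259.10 = €44,192,096.00.
Operating income = contribution − fixed costs = €44,192,096.00 − €22,149,800 = €22,042,296.00.
Degree of operating leverage = €44,192,096.00 / €22,042,296.00 = 2.0049.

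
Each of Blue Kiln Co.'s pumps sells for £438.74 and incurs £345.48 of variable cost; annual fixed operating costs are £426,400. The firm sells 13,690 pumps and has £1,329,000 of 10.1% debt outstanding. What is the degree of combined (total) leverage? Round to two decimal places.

1.78

Total contribution margin = 13,690 × £93.26 = £1,276,729.40.
EBIT = £1,276,729.40 − £426,400 = £850,329.40. Interest = £134,229.00, so EBIT − I = £716,100.40.
DCL = contribution ÷ (EBIT − I) = £1,276,729.40 ÷ £716,100.40 = 1.7829.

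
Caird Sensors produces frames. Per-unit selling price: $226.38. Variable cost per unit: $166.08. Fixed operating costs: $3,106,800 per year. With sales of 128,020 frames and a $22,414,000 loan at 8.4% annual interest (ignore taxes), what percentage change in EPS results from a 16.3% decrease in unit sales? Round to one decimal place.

-46.1%

Contribution at this volume is 128,020 × $60.30 = $7,719,606.00.
EBIT = $7,719,606.00 − $3,106,800 = $4,612,806.00.
Interest = $1,882,776.00, so EBIT − I = $2,730,030.00.
DCL = total CM / (EBIT − I) = $7,719,606.00 / $2,730,030.00 = 2.8277.
%ΔEPS = DCL × %ΔSales = 2.8277 × -16.3% = -46.1%.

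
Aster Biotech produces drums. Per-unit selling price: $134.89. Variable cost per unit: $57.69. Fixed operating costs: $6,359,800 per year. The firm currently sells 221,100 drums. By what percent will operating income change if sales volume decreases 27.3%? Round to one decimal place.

-43.5%

Contribution at this volume is 221,100 × $77.20 = $17,068,920.00.
Operating income = contribution − fixed costs = $17,068,920.00 − $6,359,800 = $10,709,120.00.
DOL = contribution ÷ EBIT = $17,068,920.00 ÷ $10,709,120.00 = 1.5939.
So EBIT moves 1.5939 × (-27.3%) = -43.5%.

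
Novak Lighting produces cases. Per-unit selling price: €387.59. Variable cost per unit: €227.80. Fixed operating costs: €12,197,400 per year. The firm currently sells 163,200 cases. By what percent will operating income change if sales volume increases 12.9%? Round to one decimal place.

At 163,200 units, contribution = 163,200 × €159.79 = €26,077,728.00.
Subtracting fixed costs: EBIT = €26,077,728.00 − €12,197,400 = €13,880,328.00.
DOL = contribution ÷ EBIT = €26,077,728.00 ÷ €13,880,328.00 = 1.8788.
So EBIT moves 1.8788 × (+12.9%) = +24.2%.

+24.2%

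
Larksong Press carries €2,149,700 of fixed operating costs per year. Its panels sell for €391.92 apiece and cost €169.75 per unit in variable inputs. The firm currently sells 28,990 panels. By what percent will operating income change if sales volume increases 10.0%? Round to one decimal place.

+15.0%

Contribution at this volume is 28,990 × €222.17 = €6,440,708.30.
EBIT = €6,440,708.30 − €2,149,700 = €4,291,008.30.
DOL = contribution ÷ EBIT = €6,440,708.30 ÷ €4,291,008.30 = 1.5010.
%ΔEBIT = DOL × %ΔSales = 1.5010 × +10.0% = +15.0%.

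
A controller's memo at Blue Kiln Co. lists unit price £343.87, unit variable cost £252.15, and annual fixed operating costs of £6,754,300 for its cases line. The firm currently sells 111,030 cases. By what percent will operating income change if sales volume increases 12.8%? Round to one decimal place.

+38.0%

At 111,030 units, contribution = 111,030 × £91.72 = £10,183,671.60.
EBIT = £10,183,671.60 − £6,754,300 = £3,429,371.60.
So DOL = total CM / EBIT = £10,183,671.60 / £3,429,371.60 = 2.9695.
So EBIT moves 2.9695 × (+12.8%) = +38.0%.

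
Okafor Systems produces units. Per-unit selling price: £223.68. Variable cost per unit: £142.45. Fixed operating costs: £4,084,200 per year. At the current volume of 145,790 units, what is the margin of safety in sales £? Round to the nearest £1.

£21,363,799

Contribution margin per unit = £223.68 − £142.45 = £81.23. Break-even units = £4,084,200 ÷ £81.23 = 50,279.45; break-even revenue = 50,279.45 × £223.68 = £11,246,508.14.
Actual sales revenue = 145,790 × £223.68 = £32,610,307.20.
Margin of safety = £32,610,307.20 − £11,246,508.14 = £21,363,799.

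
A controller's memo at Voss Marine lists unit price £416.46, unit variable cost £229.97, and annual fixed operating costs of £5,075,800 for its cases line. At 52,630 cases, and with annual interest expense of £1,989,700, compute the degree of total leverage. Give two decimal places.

3.57

Contribution at this volume is 52,630 × £186.49 = £9,814,968.70.
Subtracting fixed costs: EBIT = £9,814,968.70 − £5,075,800 = £4,739,168.70. Interest = £1,989,700.00, so EBIT − I = £2,749,468.70.
Degree of total leverage = total CM / (EBIT − interest) = £9,814,968.70 / £2,749,468.70 = 3.5698.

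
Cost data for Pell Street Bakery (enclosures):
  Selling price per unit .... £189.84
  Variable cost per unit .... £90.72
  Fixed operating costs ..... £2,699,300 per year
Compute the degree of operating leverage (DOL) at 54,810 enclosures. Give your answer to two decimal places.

1.99

Total contribution margin = 54,810 × £99.12 = £5,432,767.20.
Subtracting fixed costs: EBIT = £5,432,767.20 − £2,699,300 = £2,733,467.20.
So DOL = total CM / EBIT = £5,432,767.20 / £2,733,467.20 = 1.9875.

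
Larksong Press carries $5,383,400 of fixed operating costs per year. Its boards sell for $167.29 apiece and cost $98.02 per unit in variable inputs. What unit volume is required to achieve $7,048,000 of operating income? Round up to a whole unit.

179,463 boards

Each unit contributes $167.29 − $98.02 = $69.27.
Units = (FC + target) / CM = ($5,383,400 + $7,048,000) / $69.27 = 179,462.97, so 179,463 boards.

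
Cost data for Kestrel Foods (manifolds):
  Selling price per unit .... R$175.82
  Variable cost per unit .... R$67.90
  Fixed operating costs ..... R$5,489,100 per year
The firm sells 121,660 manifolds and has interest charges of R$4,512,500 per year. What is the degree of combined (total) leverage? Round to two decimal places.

4.20

At 121,660 units, contribution = 121,660 × R$107.92 = R$13,129,547.20.
EBIT = R$13,129,547.20 − R$5,489,100 = R$7,640,447.20. Interest = R$4,512,500.00, so EBIT − I = R$3,127,947.20.
Degree of total leverage = total CM / (EBIT − interest) = R$13,129,547.20 / R$3,127,947.20 = 4.1975.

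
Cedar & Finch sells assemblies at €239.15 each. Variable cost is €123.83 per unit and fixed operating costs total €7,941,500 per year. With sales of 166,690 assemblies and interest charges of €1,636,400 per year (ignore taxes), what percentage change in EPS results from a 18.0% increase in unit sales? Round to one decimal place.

+35.9%

Total contribution margin = 166,690 × €115.32 = €19,222,690.80.
Subtracting fixed costs: EBIT = €19,222,690.80 − €7,941,500 = €11,281,190.80.
Interest = €1,636,400.00, so EBIT − I = €9,644,790.80.
Degree of combined leverage = contribution ÷ (EBIT − I) = €19,222,690.80 ÷ €9,644,790.80 = 1.9931.
EPS therefore changes by 1.9931 × (+18.0%) = +35.9%.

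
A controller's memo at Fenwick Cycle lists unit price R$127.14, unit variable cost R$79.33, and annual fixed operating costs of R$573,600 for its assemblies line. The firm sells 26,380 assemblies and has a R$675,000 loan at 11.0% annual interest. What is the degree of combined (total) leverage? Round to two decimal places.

2.06

At 26,380 units, contribution = 26,380 × R$47.81 = R$1,261,227.80.
Operating income = contribution − fixed costs = R$1,261,227.80 − R$573,600 = R$687,627.80. Interest = R$74,250.00, so EBIT − I = R$613,377.80.
DCL = contribution ÷ (EBIT − I) = R$1,261,227.80 ÷ R$613,377.80 = 2.0562.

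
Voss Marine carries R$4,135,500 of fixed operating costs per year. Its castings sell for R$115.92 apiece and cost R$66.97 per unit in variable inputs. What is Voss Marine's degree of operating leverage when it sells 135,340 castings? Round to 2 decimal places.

2.66

Contribution at this volume is 135,340 × R$48.95 = R$6,624,893.00.
Operating income = contribution − fixed costs = R$6,624,893.00 − R$4,135,500 = R$2,489,393.00.
Degree of operating leverage = R$6,624,893.00 / R$2,489,393.00 = 2.6612.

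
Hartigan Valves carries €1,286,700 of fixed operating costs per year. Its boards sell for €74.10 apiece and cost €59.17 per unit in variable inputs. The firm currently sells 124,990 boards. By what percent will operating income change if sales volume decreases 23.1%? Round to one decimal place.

-74.4%

Total contribution margin = 124,990 × €14.93 = €1,866,100.70.
Subtracting fixed costs: EBIT = €1,866,100.70 − €1,286,700 = €579,400.70.
DOL = contribution ÷ EBIT = €1,866,100.70 ÷ €579,400.70 = 3.2207.
%ΔEBIT = DOL × %ΔSales = 3.2207 × -23.1% = -74.4%.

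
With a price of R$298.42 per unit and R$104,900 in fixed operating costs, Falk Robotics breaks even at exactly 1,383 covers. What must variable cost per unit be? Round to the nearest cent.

R$222.57

At break-even, FC = Q × (P − VC), so P − VC = R$104,900 ÷ 1,383 = R$75.8496.
Variable cost per unit = R$298.42 − R$75.8496 = R$222.57.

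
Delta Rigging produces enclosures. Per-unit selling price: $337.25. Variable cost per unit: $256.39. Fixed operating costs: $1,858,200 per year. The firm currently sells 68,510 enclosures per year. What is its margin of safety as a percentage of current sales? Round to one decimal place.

66.5%

Unit CM = price − variable cost = $337.25 − $256.39 = $80.86. Break-even units = $1,858,200 ÷ $80.86 = 22,980.46; break-even revenue = 22,980.46 × $337.25 = $7,750,160.15.
Actual sales revenue = 68,510 × $337.25 = $23,104,997.50.
Margin of safety = ($23,104,997.50 − $7,750,160.15) ÷ $23,104,997.50 = 66.5%.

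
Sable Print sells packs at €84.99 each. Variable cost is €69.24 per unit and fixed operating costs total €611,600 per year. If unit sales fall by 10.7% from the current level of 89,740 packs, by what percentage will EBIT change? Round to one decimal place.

Total contribution margin = 89,740 × €15.75 = €1,413,405.00.
Subtracting fixed costs: EBIT = €1,413,405.00 − €611,600 = €801,805.00.
So DOL = total CM / EBIT = €1,413,405.00 / €801,805.00 = 1.7628.
Operating income changes by 1.7628 × -10.7% = -18.9%.

-18.9%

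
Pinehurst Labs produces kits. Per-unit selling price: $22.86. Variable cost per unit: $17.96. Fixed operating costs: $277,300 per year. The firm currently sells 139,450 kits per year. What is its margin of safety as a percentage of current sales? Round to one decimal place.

Each unit contributes $22.86 − $17.96 = $4.90. Break-even units = $277,300 ÷ $4.90 = 56,591.84; break-even revenue = 56,591.84 × $22.86 = $1,293,689.39.
Actual sales revenue = 139,450 × $22.86 = $3,187,827.00.
Margin of safety = ($3,187,827.00 − $1,293,689.39) ÷ $3,187,827.00 = 59.4%.

59.4%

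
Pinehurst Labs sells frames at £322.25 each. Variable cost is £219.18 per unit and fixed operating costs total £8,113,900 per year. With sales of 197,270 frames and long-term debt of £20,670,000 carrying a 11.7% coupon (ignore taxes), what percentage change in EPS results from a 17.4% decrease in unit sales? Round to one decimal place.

Total contribution margin = 197,270 × £103.07 = £20,332,618.90.
EBIT = £20,332,618.90 − £8,113,900 = £12,218,718.90.
After interest of £2,418,390.00, pre-tax earnings = £9,800,328.90.
Degree of combined leverage = contribution ÷ (EBIT − I) = £20,332,618.90 ÷ £9,800,328.90 = 2.0747.
EPS therefore changes by 2.0747 × (-17.4%) = -36.1%.

-36.1%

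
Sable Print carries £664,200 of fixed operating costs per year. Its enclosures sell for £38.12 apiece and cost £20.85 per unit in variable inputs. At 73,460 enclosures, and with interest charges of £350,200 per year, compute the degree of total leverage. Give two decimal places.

At 73,460 units, contribution = 73,460 × £17.27 = £1,268,654.20.
Operating income = contribution − fixed costs = £1,268,654.20 − £664,200 = £604,454.20. Interest = £350,200.00, so EBIT − I = £254,254.20.
Degree of total leverage = total CM / (EBIT − interest) = £1,268,654.20 / £254,254.20 = 4.9897.

4.99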